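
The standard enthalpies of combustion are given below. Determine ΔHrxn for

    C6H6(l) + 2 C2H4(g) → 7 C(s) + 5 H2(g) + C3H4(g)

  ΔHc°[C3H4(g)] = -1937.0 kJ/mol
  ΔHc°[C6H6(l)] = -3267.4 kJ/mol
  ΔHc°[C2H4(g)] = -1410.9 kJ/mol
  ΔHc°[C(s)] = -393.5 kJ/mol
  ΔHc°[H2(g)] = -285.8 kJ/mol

ΔHrxn = 31.3 kJ/mol

Using ΔH = Σ nΔHc°(reactants) − Σ nΔHc°(products):
= [1·(-3267.4) + 2·(-1410.9)] − [7·(-393.5) + 5·(-285.8) + 1·(-1937.0)]
= 31.3 kJ/mol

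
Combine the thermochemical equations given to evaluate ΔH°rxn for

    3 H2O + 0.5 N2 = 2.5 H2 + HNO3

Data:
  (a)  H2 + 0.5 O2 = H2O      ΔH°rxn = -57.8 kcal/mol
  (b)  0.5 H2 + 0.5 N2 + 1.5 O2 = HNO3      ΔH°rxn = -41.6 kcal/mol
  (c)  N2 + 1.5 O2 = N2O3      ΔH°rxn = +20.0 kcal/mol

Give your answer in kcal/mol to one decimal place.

ΔH°rxn = 131.8 kcal/mol

(a) reversed and × 3 (reverse to put H2O on the reactant side; ×3 to match 3 H2O in the target): (-3)·(-57.8) = +173.4 kcal/mol
(b) as written (HNO3 already on the product side): -41.6 kcal/mol
(c): not needed (N2O3 appears nowhere else).
Since enthalpy is a state function, ΔH°rxn = (+173.4) + (-41.6) = 131.8 kcal/mol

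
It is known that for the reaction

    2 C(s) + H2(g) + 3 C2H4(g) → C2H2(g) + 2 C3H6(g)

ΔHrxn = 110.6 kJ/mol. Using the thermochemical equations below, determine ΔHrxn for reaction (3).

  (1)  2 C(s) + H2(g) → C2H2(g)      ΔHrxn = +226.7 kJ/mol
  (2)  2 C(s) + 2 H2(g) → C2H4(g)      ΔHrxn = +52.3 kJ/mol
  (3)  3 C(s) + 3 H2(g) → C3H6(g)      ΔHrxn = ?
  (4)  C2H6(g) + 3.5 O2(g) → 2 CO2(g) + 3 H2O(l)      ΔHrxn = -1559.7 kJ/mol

(1) as written: +226.7 kJ/mol
(2) reversed and × 3: (-3)·(+52.3) = -156.9 kJ/mol
(3) × 2: contributes 2·x
(4): not needed.
+110.6 = (+226.7) + (-156.9) + 2·x
x = (+110.6 − (+69.8)) / (2) = 20.4 kJ/mol

ΔHrxn = 20.4 kJ/mol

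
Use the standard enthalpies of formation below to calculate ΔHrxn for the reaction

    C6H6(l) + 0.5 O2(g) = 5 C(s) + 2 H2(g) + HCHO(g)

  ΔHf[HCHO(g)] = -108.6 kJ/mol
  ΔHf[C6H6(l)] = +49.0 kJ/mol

ΔHrxn = -157.6 kJ/mol

ΔH°rxn = Σ nΔHf°(products) − Σ nΔHf°(reactants).
Products: 5·(+0.0) + 2·(+0.0) + 1·(-108.6) = -108.6
Reactants: 1·(+49.0) + 1/2·(+0.0) = +49.0
ΔHrxn = (-108.6) − (+49.0) = -157.6 kJ/mol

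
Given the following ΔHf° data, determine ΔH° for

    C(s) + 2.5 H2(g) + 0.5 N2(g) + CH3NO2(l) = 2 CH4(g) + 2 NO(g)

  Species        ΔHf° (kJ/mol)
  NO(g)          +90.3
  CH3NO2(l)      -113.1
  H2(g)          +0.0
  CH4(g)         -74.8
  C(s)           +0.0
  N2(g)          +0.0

ΔH° = 144.1 kJ/mol

Products: 2·(-74.8) + 2·(+90.3) = +31.0
Reactants: 1·(+0.0) + 5/2·(+0.0) + 1/2·(+0.0) + 1·(-113.1) = -113.1
ΔH° = (+31.0) − (-113.1) = 144.1 kJ/mol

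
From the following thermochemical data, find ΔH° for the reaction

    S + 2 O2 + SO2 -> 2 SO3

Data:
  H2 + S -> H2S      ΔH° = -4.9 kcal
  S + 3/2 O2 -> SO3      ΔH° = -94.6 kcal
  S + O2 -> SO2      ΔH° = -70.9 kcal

ΔH° = -118.3 kcal

equation 1: not needed (H2S appears nowhere else).
equation 2 × 2 (×2 to match 2 SO3 in the target): (2)·(-94.6) = -189.2 kcal
equation 3 reversed (reverse to put SO2 on the reactant side): +70.9 kcal
Since enthalpy is a state function, ΔH° = (2)·(-94.6) + (-1)·(-70.9) = -118.3 kcal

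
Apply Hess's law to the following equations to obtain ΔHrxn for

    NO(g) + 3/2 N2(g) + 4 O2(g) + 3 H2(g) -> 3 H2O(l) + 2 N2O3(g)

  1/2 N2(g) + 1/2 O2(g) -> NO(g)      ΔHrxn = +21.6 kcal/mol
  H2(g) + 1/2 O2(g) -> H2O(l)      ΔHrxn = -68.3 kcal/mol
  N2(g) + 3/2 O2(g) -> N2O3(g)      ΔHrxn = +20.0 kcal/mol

ΔHrxn = -186.5 kcal/mol

equation 1 reversed: -21.6 kcal/mol
equation 2 × 3: (3)·(-68.3) = -204.9 kcal/mol
equation 3 × 2: (2)·(+20.0) = +40.0 kcal/mol
ΔHrxn = (-1)·(+21.6) + (3)·(-68.3) + (2)·(+20.0) = -186.5 kcal/mol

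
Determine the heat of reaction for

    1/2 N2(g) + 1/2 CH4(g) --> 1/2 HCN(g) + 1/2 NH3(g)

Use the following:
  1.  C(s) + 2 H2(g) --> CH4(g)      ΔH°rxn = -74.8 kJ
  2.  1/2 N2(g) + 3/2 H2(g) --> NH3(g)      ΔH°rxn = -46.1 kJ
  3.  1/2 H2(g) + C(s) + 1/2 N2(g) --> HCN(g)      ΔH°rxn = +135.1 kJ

eq. 1 reversed and × 1/2 (CH4(g) must end up as a reactant; scale by 1/2 for the 1/2 CH4(g)): (-1/2)·(-74.8) = +37.4 kJ
eq. 2 × 1/2 (scale by 1/2 for the 1/2 NH3(g)): (1/2)·(-46.1) = -23.05 kJ
eq. 3 × 1/2 (scale by 1/2 for the 1/2 HCN(g)): (1/2)·(+135.1) = +67.55 kJ
ΔH°rxn = (+37.4) + (-23.05) + (+67.55) = 81.9 kJ

ΔH°rxn = 81.9 kJ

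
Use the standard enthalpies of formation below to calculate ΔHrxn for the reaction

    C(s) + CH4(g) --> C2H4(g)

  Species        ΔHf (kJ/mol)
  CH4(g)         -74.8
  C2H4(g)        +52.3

ΔHrxn = 127.1 kJ/mol

Products: 1·(+52.3) = +52.3
Reactants: 1·(+0.0) + 1·(-74.8) = -74.8
ΔHrxn = (+52.3) − (-74.8) = 127.1 kJ/mol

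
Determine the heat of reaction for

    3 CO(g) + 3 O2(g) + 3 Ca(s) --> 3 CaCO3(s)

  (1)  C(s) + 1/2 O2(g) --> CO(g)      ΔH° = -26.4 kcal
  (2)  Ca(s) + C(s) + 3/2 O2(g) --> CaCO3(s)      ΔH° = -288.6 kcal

(1) reversed and × 3 (reverse to put CO(g) on the reactant side; scale by 3 for the 3 CO(g)): (-3)·(-26.4) = +79.2 kcal
(2) × 3 (scale by 3 for the 3 CaCO3(s)): (3)·(-288.6) = -865.8 kcal
ΔH° = (-3)·(-26.4) + (3)·(-288.6) = -786.6 kcal

ΔH° = -786.6 kcal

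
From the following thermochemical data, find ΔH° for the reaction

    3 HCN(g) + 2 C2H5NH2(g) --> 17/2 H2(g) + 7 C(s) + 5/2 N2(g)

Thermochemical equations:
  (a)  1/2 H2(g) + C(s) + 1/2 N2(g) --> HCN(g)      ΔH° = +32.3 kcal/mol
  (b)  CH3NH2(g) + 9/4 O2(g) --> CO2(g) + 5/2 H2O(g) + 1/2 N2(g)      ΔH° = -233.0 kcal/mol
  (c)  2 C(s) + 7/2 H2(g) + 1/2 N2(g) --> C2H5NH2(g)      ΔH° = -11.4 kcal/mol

ΔH° = -74.1 kcal/mol

(a) reversed and × 3: (-3)·(+32.3) = -96.9 kcal/mol
(b): not needed.
(c) reversed and × 2: (-2)·(-11.4) = +22.8 kcal/mol
Since enthalpy is a state function, ΔH° = (-96.9) + (+22.8) = -74.1 kcal/mol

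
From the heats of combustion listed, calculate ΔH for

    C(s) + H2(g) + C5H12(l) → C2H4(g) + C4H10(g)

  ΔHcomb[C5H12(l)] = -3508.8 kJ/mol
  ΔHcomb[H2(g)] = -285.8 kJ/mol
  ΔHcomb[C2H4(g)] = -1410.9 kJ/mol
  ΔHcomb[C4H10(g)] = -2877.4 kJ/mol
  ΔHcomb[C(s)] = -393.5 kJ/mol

Using ΔH = Σ nΔHc°(reactants) − Σ nΔHc°(products):
= [1·(-393.5) + 1·(-285.8) + 1·(-3508.8)] − [1·(-1410.9) + 1·(-2877.4)]
= 100.2 kJ/mol

ΔH = 100.2 kJ/mol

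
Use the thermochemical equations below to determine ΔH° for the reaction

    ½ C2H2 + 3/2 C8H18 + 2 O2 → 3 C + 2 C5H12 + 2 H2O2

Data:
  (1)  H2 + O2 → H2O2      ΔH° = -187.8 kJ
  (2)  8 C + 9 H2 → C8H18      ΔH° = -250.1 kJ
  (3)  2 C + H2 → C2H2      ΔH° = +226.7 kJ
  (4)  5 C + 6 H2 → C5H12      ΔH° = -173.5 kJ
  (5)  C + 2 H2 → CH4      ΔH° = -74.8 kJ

(1) × 2: (2)·(-187.8) = -375.6 kJ
(2) reversed and × 3/2: (-3/2)·(-250.1) = +375.15 kJ
(3) reversed and × 1/2: (-1/2)·(+226.7) = -113.35 kJ
(4) × 2: (2)·(-173.5) = -347.0 kJ
(5): not needed.
ΔH° = (-375.6) + (+375.15) + (-113.35) + (-347.0) = -460.8 kJ

ΔH° = -460.8 kJ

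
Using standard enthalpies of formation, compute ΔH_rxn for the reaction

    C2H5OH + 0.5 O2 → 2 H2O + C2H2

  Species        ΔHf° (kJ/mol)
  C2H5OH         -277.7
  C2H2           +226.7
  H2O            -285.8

Products: 2·(-285.8) + 1·(+226.7) = -344.9
Reactants: 1·(-277.7) + 1/2·(+0.0) = -277.7
ΔH_rxn = (-344.9) − (-277.7) = -67.2 kJ/mol

ΔH_rxn = -67.2 kJ/mol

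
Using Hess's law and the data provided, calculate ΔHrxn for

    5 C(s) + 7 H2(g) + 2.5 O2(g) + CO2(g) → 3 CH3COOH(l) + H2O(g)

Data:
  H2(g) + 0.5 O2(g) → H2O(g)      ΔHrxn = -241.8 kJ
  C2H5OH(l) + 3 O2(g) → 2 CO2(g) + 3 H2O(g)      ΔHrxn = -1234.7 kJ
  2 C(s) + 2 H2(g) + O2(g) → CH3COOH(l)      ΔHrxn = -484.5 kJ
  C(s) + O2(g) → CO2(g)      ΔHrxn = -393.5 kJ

ΔHrxn = -1301.8 kJ

equation 1 as written: -241.8 kJ
equation 2: not needed (C2H5OH(l) appears nowhere else).
equation 3 × 3 (scale by 3 for the 3 CH3COOH(l)): (3)·(-484.5) = -1453.5 kJ
equation 4 reversed: +393.5 kJ
Since enthalpy is a state function, ΔHrxn = (-241.8) + (-1453.5) + (+393.5) = -1301.8 kJ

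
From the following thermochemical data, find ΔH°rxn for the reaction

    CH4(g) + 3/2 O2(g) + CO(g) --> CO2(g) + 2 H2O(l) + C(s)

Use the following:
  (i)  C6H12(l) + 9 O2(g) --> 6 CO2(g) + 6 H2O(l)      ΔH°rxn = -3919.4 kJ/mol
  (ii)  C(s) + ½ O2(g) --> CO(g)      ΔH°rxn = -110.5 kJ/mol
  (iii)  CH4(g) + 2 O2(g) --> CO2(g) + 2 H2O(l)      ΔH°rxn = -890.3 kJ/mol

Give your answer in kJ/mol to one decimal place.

(i): not needed (C6H12(l) appears nowhere else).
(ii) reversed (CO(g) must end up as a reactant): +110.5 kJ/mol
(iii) as written (CH4(g) already on the reactant side): -890.3 kJ/mol
By Hess's law, ΔH°rxn = (-1)·(-110.5) + (1)·(-890.3) = -779.8 kJ/mol

ΔH°rxn = -779.8 kJ/mol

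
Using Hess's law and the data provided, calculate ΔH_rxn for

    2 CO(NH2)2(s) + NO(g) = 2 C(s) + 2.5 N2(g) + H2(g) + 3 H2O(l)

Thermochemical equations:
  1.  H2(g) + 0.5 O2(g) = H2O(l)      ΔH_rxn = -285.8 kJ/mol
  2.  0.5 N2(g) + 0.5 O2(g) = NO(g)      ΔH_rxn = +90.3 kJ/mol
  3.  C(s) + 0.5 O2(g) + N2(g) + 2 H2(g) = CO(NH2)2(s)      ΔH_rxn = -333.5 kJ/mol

ΔH_rxn = -280.7 kJ/mol

eq. 1 × 3 (scale by 3 for the 3 H2O(l)): (3)·(-285.8) = -857.4 kJ/mol
eq. 2 reversed (NO(g) must end up as a reactant): -90.3 kJ/mol
eq. 3 reversed and × 2 (CO(NH2)2(s) must end up as a reactant; scale by 2 for the 2 CO(NH2)2(s)): (-2)·(-333.5) = +667.0 kJ/mol
ΔH_rxn = (3)·(-285.8) + (-1)·(+90.3) + (-2)·(-333.5) = -280.7 kJ/mol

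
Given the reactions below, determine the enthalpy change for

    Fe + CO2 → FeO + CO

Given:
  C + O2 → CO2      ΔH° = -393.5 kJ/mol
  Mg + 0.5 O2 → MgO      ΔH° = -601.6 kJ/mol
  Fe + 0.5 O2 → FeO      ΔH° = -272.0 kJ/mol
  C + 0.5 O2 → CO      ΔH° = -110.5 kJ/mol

ΔH° = 11.0 kJ/mol

equation 1 reversed (reverse to put CO2 on the reactant side): +393.5 kJ/mol
equation 2: not needed (MgO appears nowhere else).
equation 3 as written (FeO already on the product side): -272.0 kJ/mol
equation 4 as written (CO already on the product side): -110.5 kJ/mol
Summing the manipulated equations, ΔH° = (+393.5) + (-272.0) + (-110.5) = 11.0 kJ/mol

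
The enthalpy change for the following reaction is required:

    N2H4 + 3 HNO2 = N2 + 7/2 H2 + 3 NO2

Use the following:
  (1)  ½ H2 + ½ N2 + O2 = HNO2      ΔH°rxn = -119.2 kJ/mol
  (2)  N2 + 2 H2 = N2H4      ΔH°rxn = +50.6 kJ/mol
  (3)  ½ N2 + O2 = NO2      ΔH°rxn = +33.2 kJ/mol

ΔH°rxn = 406.6 kJ/mol

(1) reversed and × 3 (HNO2 must end up as a reactant; scale by 3 for the 3 HNO2): (-3)·(-119.2) = +357.6 kJ/mol
(2) reversed (reverse to put N2H4 on the reactant side): -50.6 kJ/mol
(3) × 3 (scale by 3 for the 3 NO2): (3)·(+33.2) = +99.6 kJ/mol
ΔH°rxn = (+357.6) + (-50.6) + (+99.6) = 406.6 kJ/mol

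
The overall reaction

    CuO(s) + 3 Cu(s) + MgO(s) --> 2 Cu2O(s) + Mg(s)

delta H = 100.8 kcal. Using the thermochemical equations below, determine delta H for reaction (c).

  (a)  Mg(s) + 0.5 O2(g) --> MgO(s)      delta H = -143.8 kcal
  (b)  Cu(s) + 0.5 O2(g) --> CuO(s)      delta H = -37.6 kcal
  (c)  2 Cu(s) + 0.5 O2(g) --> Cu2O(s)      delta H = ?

(a) reversed: +143.8 kcal
(b) reversed: +37.6 kcal
(c) × 2: contributes 2·x
+100.8 = (+143.8) + (+37.6) + 2·x
x = (+100.8 − (+181.4)) / (2) = -40.3 kcal

delta H = -40.3 kcal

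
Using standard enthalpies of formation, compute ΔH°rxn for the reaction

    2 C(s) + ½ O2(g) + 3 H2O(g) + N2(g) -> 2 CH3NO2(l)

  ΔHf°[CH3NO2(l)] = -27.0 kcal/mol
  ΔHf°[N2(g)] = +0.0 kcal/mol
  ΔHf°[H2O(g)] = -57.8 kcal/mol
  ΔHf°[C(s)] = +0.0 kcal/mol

Products: 2·(-27.0) = -54.0
Reactants: 2·(+0.0) + 1/2·(+0.0) + 3·(-57.8) + 1·(+0.0) = -173.4
ΔH°rxn = (-54.0) − (-173.4) = 119.4 kcal/mol

ΔH°rxn = 119.4 kcal/mol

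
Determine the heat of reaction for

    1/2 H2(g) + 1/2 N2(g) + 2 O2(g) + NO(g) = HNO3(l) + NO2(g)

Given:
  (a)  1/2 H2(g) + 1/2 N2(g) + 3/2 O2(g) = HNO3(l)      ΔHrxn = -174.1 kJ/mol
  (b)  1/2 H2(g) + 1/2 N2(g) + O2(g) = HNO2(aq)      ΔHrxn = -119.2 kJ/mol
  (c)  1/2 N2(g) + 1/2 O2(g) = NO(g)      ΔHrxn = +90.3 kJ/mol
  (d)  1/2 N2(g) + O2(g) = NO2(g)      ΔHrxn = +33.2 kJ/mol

ΔHrxn = -231.2 kJ/mol

(a) as written (HNO3(l) already on the product side): -174.1 kJ/mol
(b): not needed (HNO2(aq) appears nowhere else).
(c) reversed (NO(g) must end up as a reactant): -90.3 kJ/mol
(d) as written (NO2(g) already on the product side): +33.2 kJ/mol
Combining the equations, ΔHrxn = (1)·(-174.1) + (-1)·(+90.3) + (1)·(+33.2) = -231.2 kJ/mol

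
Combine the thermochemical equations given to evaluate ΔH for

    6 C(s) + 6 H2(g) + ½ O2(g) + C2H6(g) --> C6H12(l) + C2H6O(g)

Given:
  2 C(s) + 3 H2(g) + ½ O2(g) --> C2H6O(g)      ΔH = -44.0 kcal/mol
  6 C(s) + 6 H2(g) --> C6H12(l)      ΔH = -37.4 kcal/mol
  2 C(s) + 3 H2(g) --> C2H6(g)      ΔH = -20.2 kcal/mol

equation 1 as written (C2H6O(g) already on the product side): -44.0 kcal/mol
equation 2 as written (C6H12(l) already on the product side): -37.4 kcal/mol
equation 3 reversed (reverse to put C2H6(g) on the reactant side): +20.2 kcal/mol
Combining the equations, ΔH = (-44.0) + (-37.4) + (+20.2) = -61.2 kcal/mol

ΔH = -61.2 kcal/mol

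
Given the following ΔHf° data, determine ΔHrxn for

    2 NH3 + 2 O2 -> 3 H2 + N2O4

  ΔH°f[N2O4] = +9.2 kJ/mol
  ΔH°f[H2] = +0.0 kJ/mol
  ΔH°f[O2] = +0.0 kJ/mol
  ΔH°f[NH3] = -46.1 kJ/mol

Products: 3·(+0.0) + 1·(+9.2) = +9.2
Reactants: 2·(-46.1) + 2·(+0.0) = -92.2
ΔHrxn = (+9.2) − (-92.2) = 101.4 kJ/mol

ΔHrxn = 101.4 kJ/mol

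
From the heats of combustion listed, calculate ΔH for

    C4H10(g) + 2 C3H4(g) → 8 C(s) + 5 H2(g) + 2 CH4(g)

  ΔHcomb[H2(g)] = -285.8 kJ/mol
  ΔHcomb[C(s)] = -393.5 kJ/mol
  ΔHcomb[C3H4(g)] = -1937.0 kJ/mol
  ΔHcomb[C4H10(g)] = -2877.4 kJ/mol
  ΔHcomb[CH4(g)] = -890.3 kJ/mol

ΔH = -393.8 kJ/mol

With combustion enthalpies, reactants minus products:
= [1·(-2877.4) + 2·(-1937.0)] − [8·(-393.5) + 5·(-285.8) + 2·(-890.3)]
= -393.8 kJ/mol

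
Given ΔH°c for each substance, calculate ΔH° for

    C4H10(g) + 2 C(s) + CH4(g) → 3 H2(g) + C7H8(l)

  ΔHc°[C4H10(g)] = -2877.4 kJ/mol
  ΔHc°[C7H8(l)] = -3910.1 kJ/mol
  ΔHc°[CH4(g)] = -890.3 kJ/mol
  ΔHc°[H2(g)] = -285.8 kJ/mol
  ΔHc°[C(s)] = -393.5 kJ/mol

Using ΔH = Σ nΔHc°(reactants) − Σ nΔHc°(products):
= [1·(-2877.4) + 2·(-393.5) + 1·(-890.3)] − [3·(-285.8) + 1·(-3910.1)]
= 212.8 kJ/mol

ΔH° = 212.8 kJ/mol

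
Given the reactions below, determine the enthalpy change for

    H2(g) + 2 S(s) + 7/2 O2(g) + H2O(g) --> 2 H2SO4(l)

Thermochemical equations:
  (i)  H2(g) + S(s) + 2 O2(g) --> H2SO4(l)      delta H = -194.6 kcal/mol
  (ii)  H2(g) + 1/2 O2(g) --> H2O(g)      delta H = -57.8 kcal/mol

(i) × 2: (2)·(-194.6) = -389.2 kcal/mol
(ii) reversed: +57.8 kcal/mol
By Hess's law, delta H = (2)·(-194.6) + (-1)·(-57.8) = -331.4 kcal/mol

delta H = -331.4 kcal/mol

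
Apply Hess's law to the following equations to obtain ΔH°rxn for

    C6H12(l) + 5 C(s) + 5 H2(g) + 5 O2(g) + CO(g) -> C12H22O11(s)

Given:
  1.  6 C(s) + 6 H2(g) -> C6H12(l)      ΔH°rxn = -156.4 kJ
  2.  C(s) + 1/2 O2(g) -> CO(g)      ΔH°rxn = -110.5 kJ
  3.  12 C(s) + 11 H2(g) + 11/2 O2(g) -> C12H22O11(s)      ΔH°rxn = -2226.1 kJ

eq. 1 reversed (reverse to put C6H12(l) on the reactant side): +156.4 kJ
eq. 2 reversed (CO(g) must end up as a reactant): +110.5 kJ
eq. 3 as written (C12H22O11(s) already on the product side): -2226.1 kJ
ΔH°rxn = (+156.4) + (+110.5) + (-2226.1) = -1959.2 kJ

ΔH°rxn = -1959.2 kJ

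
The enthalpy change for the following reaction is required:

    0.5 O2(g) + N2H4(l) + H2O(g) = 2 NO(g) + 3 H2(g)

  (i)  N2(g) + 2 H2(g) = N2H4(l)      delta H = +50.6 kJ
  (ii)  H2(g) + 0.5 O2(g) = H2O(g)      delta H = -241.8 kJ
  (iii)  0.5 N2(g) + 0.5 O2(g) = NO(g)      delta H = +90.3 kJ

(i) reversed (reverse to put N2H4(l) on the reactant side): -50.6 kJ
(ii) reversed (H2O(g) must end up as a reactant): +241.8 kJ
(iii) × 2 (×2 to match 2 NO(g) in the target): (2)·(+90.3) = +180.6 kJ
By Hess's law, delta H = (-50.6) + (+241.8) + (+180.6) = 371.8 kJ

delta H = 371.8 kJ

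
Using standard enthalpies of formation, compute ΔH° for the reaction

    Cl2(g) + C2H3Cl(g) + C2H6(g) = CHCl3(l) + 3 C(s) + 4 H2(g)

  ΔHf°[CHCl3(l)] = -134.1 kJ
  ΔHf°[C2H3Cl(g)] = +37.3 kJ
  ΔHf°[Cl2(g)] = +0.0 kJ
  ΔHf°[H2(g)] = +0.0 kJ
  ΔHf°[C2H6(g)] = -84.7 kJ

Products: 1·(-134.1) + 3·(+0.0) + 4·(+0.0) = -134.1
Reactants: 1·(+0.0) + 1·(+37.3) + 1·(-84.7) = -47.4
ΔH° = (-134.1) − (-47.4) = -86.7 kJ

ΔH° = -86.7 kJ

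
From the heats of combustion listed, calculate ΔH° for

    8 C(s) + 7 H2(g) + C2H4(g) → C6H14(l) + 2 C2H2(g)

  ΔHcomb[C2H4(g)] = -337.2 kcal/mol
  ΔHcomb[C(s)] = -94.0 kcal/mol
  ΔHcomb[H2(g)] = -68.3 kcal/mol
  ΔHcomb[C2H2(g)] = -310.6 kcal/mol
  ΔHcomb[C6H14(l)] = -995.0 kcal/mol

ΔH° = 48.9 kcal/mol

With combustion enthalpies, reactants minus products:
= [8·(-94.0) + 7·(-68.3) + 1·(-337.2)] − [1·(-995.0) + 2·(-310.6)]
= 48.9 kcal/mol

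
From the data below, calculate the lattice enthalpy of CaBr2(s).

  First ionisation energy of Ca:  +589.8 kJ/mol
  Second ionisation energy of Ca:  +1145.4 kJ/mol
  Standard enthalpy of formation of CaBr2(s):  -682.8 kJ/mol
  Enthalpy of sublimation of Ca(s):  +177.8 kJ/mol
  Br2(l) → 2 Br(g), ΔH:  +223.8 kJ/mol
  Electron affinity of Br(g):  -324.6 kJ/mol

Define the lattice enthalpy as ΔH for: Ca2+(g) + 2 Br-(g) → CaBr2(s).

U = -2170.4 kJ/mol

ΔHf° = 1·ΔHsub + 1·(ΣIE) + 1·D(Br2) + 2·EA + U
-682.8 = 1·(+177.8) + 1·(+1735.2) + 1·(+223.8) + 2·(-324.6) + U
U = -682.8 − (+1487.6) = -2170.4 kJ/mol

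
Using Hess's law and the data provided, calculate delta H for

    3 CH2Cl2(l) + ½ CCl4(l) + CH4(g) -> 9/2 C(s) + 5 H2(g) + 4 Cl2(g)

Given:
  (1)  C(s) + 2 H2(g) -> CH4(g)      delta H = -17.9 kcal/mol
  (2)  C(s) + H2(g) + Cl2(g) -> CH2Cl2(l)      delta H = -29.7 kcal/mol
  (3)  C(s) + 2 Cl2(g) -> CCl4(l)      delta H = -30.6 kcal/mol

delta H = 122.3 kcal/mol

(1) reversed (reverse to put CH4(g) on the reactant side): +17.9 kcal/mol
(2) reversed and × 3 (reverse to put CH2Cl2(l) on the reactant side; ×3 to match 3 CH2Cl2(l) in the target): (-3)·(-29.7) = +89.1 kcal/mol
(3) reversed and × 1/2 (CCl4(l) must end up as a reactant; ×1/2 to match 1/2 CCl4(l) in the target): (-1/2)·(-30.6) = +15.3 kcal/mol
delta H = (+17.9) + (+89.1) + (+15.3) = 122.3 kcal/mol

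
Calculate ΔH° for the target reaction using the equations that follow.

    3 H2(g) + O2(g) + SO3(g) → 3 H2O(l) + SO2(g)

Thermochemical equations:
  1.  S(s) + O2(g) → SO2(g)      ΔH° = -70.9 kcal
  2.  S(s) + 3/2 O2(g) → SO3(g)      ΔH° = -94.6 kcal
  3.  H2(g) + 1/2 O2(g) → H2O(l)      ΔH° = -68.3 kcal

eq. 1 as written (SO2(g) already on the product side): -70.9 kcal
eq. 2 reversed (reverse to put SO3(g) on the reactant side): +94.6 kcal
eq. 3 × 3 (scale by 3 for the 3 H2O(l)): (3)·(-68.3) = -204.9 kcal
ΔH° = (-70.9) + (+94.6) + (-204.9) = -181.2 kcal

ΔH° = -181.2 kcal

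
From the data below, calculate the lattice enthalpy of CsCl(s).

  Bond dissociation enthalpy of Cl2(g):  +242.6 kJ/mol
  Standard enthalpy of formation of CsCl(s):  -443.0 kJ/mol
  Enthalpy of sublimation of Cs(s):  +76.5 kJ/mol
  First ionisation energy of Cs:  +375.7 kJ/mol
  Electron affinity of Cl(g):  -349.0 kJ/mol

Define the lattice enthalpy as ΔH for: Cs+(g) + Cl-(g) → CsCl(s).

U = -667.5 kJ/mol

ΔHf° = 1·ΔHsub + 1·(ΣIE) + 1/2·D(Cl2) + 1·EA + U
-443.0 = 1·(+76.5) + 1·(+375.7) + 1/2·(+242.6) + 1·(-349.0) + U
U = -443.0 − (+224.5) = -667.5 kJ/mol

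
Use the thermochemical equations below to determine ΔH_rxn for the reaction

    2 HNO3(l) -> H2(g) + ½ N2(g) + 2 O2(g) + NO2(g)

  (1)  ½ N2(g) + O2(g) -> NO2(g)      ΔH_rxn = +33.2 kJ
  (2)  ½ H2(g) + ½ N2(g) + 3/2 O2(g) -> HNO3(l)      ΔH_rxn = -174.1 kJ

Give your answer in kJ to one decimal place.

ΔH_rxn = 381.4 kJ

(1) as written: +33.2 kJ
(2) reversed and × 2: (-2)·(-174.1) = +348.2 kJ
By Hess's law, ΔH_rxn = (1)·(+33.2) + (-2)·(-174.1) = 381.4 kJ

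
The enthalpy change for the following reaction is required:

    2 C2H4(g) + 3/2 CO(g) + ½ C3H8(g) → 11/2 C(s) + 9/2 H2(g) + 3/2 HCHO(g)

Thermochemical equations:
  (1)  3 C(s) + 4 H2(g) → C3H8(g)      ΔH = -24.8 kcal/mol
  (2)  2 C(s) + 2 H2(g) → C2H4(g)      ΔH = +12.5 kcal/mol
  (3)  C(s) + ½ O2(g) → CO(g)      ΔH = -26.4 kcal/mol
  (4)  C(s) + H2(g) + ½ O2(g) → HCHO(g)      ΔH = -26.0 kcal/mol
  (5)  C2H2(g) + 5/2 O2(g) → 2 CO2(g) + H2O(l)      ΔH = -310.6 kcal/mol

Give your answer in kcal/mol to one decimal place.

ΔH = -12.0 kcal/mol

(1) reversed and × 1/2 (C3H8(g) must end up as a reactant; scale by 1/2 for the 1/2 C3H8(g)): (-1/2)·(-24.8) = +12.4 kcal/mol
(2) reversed and × 2 (C2H4(g) must end up as a reactant; ×2 to match 2 C2H4(g) in the target): (-2)·(+12.5) = -25.0 kcal/mol
(3) reversed and × 3/2 (CO(g) must end up as a reactant; scale by 3/2 for the 3/2 CO(g)): (-3/2)·(-26.4) = +39.6 kcal/mol
(4) × 3/2 (scale by 3/2 for the 3/2 HCHO(g)): (3/2)·(-26.0) = -39.0 kcal/mol
(5): not needed (CO2(g) appears nowhere else).
ΔH = (+12.4) + (-25.0) + (+39.6) + (-39.0) = -12.0 kcal/mol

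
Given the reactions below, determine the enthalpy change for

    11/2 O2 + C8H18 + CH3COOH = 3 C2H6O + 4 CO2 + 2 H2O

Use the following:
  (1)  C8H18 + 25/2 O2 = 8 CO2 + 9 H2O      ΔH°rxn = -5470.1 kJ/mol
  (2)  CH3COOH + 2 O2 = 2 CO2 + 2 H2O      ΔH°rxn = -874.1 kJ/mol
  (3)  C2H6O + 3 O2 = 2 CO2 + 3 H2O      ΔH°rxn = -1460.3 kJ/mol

(1) as written: -5470.1 kJ/mol
(2) as written: -874.1 kJ/mol
(3) reversed and × 3: (-3)·(-1460.3) = +4380.9 kJ/mol
Combining the equations, ΔH°rxn = (1)·(-5470.1) + (1)·(-874.1) + (-3)·(-1460.3) = -1963.3 kJ/mol

ΔH°rxn = -1963.3 kJ/mol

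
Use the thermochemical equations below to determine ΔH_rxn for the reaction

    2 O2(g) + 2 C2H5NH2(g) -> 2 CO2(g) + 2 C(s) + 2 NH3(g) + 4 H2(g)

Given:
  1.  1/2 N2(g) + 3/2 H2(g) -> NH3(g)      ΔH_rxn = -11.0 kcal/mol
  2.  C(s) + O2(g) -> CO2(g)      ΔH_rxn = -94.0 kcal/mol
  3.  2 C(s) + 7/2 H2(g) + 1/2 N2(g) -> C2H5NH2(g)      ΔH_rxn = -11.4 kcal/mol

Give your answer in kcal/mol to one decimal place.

ΔH_rxn = -187.2 kcal/mol

eq. 1 × 2 (×2 to match 2 NH3(g) in the target): (2)·(-11.0) = -22.0 kcal/mol
eq. 2 × 2 (×2 to match 2 CO2(g) in the target): (2)·(-94.0) = -188.0 kcal/mol
eq. 3 reversed and × 2 (reverse to put C2H5NH2(g) on the reactant side; ×2 to match 2 C2H5NH2(g) in the target): (-2)·(-11.4) = +22.8 kcal/mol
ΔH_rxn = (-22.0) + (-188.0) + (+22.8) = -187.2 kcal/mol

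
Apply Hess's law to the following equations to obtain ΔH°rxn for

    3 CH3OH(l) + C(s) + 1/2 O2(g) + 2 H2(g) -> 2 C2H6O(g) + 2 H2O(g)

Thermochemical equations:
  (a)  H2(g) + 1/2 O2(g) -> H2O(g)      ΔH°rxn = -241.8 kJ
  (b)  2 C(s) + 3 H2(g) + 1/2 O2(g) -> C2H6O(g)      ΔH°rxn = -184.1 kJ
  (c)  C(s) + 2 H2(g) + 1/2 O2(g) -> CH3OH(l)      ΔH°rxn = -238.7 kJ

(a) × 2: (2)·(-241.8) = -483.6 kJ
(b) × 2: (2)·(-184.1) = -368.2 kJ
(c) reversed and × 3: (-3)·(-238.7) = +716.1 kJ
By Hess's law, ΔH°rxn = (2)·(-241.8) + (2)·(-184.1) + (-3)·(-238.7) = -135.7 kJ

ΔH°rxn = -135.7 kJ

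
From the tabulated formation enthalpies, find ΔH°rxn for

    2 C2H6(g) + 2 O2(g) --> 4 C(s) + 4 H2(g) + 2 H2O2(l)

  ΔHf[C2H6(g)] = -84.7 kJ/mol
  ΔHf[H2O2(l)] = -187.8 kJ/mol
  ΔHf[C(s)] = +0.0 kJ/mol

ΔH°rxn = -206.2 kJ/mol

Products: 4·(+0.0) + 4·(+0.0) + 2·(-187.8) = -375.6
Reactants: 2·(-84.7) + 2·(+0.0) = -169.4
ΔH°rxn = (-375.6) − (-169.4) = -206.2 kJ/mol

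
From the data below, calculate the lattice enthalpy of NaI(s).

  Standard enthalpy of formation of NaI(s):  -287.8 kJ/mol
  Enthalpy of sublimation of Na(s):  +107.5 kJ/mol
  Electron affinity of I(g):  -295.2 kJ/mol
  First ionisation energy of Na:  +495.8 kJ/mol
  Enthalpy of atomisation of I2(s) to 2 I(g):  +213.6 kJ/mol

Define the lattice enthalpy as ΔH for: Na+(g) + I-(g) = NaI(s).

ΔHf° = 1·ΔHsub + 1·(ΣIE) + 1/2·D(I2) + 1·EA + U
-287.8 = 1·(+107.5) + 1·(+495.8) + 1/2·(+213.6) + 1·(-295.2) + U
U = -287.8 − (+414.9) = -702.7 kJ/mol

U = -702.7 kJ/mol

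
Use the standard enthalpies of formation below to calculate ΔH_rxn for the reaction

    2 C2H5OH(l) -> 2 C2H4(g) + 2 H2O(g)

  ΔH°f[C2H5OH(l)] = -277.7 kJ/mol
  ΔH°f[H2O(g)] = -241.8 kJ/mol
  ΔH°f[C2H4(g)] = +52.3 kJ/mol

ΔH_rxn = 176.4 kJ/mol

Products: 2·(+52.3) + 2·(-241.8) = -379.0
Reactants: 2·(-277.7) = -555.4
ΔH_rxn = (-379.0) − (-555.4) = 176.4 kJ/mol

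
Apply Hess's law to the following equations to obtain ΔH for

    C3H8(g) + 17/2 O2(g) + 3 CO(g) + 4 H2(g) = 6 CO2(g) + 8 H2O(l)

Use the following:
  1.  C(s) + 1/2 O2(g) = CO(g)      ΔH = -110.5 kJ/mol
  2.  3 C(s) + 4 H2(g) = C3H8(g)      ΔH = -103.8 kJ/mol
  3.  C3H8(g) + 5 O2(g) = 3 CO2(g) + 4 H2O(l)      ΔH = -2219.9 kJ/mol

ΔH = -4212.1 kJ/mol

eq. 1 reversed and × 3 (CO(g) must end up as a reactant; scale by 3 for the 3 CO(g)): (-3)·(-110.5) = +331.5 kJ/mol
eq. 2 as written (H2(g) already on the reactant side): -103.8 kJ/mol
eq. 3 × 2 (×2 to match 6 CO2(g) in the target): (2)·(-2219.9) = -4439.8 kJ/mol
Combining the equations, ΔH = (-3)·(-110.5) + (1)·(-103.8) + (2)·(-2219.9) = -4212.1 kJ/mol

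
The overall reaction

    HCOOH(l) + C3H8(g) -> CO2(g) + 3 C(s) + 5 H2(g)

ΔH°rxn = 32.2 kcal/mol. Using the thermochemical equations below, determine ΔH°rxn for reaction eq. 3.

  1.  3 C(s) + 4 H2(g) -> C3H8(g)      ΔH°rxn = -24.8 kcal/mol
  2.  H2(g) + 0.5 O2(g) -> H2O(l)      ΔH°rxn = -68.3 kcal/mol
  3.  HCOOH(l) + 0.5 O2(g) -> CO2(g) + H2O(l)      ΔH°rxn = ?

ΔH°rxn = -60.9 kcal/mol

eq. 1 reversed: +24.8 kcal/mol
eq. 2 reversed: +68.3 kcal/mol
eq. 3 as written: contributes x
+32.2 = (+24.8) + (+68.3) + x
x = (+32.2 − (+93.1)) / (1) = -60.9 kcal/mol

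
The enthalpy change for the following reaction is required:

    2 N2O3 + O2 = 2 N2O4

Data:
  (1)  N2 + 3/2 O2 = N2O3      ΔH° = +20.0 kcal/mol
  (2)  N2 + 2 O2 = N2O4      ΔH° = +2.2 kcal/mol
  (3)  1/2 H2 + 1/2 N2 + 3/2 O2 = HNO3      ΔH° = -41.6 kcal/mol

ΔH° = -35.6 kcal/mol

(1) reversed and × 2 (N2O3 must end up as a reactant; scale by 2 for the 2 N2O3): (-2)·(+20.0) = -40.0 kcal/mol
(2) × 2 (×2 to match 2 N2O4 in the target): (2)·(+2.2) = +4.4 kcal/mol
(3): not needed (H2 appears nowhere else).
ΔH° = (-2)·(+20.0) + (2)·(+2.2) = -35.6 kcal/mol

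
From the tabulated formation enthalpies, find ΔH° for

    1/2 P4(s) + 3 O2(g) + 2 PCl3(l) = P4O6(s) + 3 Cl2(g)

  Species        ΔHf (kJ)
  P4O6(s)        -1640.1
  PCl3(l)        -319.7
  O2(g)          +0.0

ΔH°rxn = Σ nΔHf°(products) − Σ nΔHf°(reactants).
Products: 1·(-1640.1) + 3·(+0.0) = -1640.1
Reactants: 1/2·(+0.0) + 3·(+0.0) + 2·(-319.7) = -639.4
ΔH° = (-1640.1) − (-639.4) = -1000.7 kJ

ΔH° = -1000.7 kJ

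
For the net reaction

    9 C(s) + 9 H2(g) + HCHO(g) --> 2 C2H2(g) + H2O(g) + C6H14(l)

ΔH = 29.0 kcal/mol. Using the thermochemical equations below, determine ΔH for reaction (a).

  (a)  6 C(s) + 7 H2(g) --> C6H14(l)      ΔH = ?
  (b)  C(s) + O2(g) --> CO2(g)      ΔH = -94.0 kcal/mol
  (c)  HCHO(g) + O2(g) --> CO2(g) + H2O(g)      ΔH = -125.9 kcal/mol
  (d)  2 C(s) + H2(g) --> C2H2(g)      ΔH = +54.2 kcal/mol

(a) as written (C6H14(l) already on the product side): contributes x
(b) reversed: +94.0 kcal/mol
(c) as written (HCHO(g) already on the reactant side): -125.9 kcal/mol
(d) × 2 (scale by 2 for the 2 C2H2(g)): (2)·(+54.2) = +108.4 kcal/mol
+29.0 = (+94.0) + (-125.9) + (+108.4) + x
x = (+29.0 − (+76.5)) / (1) = -47.5 kcal/mol

ΔH = -47.5 kcal/mol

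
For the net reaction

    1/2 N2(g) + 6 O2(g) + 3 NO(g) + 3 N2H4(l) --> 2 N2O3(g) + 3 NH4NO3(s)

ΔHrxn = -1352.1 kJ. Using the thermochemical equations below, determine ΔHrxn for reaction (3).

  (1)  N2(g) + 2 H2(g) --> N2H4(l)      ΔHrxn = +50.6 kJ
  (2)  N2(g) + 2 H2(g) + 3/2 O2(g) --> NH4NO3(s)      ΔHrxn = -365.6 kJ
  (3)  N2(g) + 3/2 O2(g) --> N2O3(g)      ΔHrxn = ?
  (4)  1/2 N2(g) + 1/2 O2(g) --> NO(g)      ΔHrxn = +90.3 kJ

(1) reversed and × 3: (-3)·(+50.6) = -151.8 kJ
(2) × 3: (3)·(-365.6) = -1096.8 kJ
(3) × 2: contributes 2·x
(4) reversed and × 3: (-3)·(+90.3) = -270.9 kJ
-1352.1 = (-151.8) + (-1096.8) + (-270.9) + 2·x
x = (-1352.1 − (-1519.5)) / (2) = 83.7 kJ

ΔHrxn = 83.7 kJ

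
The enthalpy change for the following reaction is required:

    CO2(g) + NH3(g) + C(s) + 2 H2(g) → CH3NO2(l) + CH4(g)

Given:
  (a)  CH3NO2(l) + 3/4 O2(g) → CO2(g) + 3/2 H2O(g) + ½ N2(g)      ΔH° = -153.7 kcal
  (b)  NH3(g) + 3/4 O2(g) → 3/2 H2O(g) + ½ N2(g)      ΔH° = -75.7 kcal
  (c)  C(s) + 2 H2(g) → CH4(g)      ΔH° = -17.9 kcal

(a) reversed: +153.7 kcal
(b) as written: -75.7 kcal
(c) as written: -17.9 kcal
Combining the equations, ΔH° = (+153.7) + (-75.7) + (-17.9) = 60.1 kcal

ΔH° = 60.1 kcal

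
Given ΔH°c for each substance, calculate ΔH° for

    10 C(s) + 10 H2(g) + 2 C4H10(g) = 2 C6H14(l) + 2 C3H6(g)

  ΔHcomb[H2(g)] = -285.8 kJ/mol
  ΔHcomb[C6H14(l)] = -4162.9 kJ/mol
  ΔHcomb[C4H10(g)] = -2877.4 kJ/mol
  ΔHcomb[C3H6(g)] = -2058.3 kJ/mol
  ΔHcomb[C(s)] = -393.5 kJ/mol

ΔH° = -105.4 kJ/mol

With combustion enthalpies, reactants minus products:
= [10·(-393.5) + 10·(-285.8) + 2·(-2877.4)] − [2·(-4162.9) + 2·(-2058.3)]
= -105.4 kJ/mol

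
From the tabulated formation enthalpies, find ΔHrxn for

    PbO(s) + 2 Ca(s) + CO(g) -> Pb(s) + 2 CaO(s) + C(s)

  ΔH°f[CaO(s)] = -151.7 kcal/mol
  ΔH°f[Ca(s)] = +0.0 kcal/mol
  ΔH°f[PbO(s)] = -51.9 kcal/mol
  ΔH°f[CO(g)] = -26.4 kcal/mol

ΔH°rxn = Σ nΔHf°(products) − Σ nΔHf°(reactants).
Products: 1·(+0.0) + 2·(-151.7) + 1·(+0.0) = -303.4
Reactants: 1·(-51.9) + 2·(+0.0) + 1·(-26.4) = -78.3
ΔHrxn = (-303.4) − (-78.3) = -225.1 kcal/mol

ΔHrxn = -225.1 kcal/mol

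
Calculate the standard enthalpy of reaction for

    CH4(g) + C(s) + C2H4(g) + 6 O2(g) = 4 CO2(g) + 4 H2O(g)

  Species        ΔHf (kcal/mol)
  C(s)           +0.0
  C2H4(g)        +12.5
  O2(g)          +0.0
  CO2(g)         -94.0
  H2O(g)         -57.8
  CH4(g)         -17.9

ΔHrxn = -601.8 kcal/mol

Products: 4·(-94.0) + 4·(-57.8) = -607.2
Reactants: 1·(-17.9) + 1·(+0.0) + 1·(+12.5) + 6·(+0.0) = -5.4
ΔHrxn = (-607.2) − (-5.4) = -601.8 kcal/mol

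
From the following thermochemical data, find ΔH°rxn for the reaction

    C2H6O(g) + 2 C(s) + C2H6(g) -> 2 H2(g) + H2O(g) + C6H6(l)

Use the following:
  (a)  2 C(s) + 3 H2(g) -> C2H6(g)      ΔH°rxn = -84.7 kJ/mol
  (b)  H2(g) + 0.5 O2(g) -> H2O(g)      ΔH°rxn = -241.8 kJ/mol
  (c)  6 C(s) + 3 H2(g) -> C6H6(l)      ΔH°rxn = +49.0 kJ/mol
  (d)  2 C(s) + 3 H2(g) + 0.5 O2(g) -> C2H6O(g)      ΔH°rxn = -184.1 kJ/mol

ΔH°rxn = 76.0 kJ/mol

(a) reversed (C2H6(g) must end up as a reactant): +84.7 kJ/mol
(b) as written (H2O(g) already on the product side): -241.8 kJ/mol
(c) as written (C6H6(l) already on the product side): +49.0 kJ/mol
(d) reversed (C2H6O(g) must end up as a reactant): +184.1 kJ/mol
Combining the equations, ΔH°rxn = (+84.7) + (-241.8) + (+49.0) + (+184.1) = 76.0 kJ/mol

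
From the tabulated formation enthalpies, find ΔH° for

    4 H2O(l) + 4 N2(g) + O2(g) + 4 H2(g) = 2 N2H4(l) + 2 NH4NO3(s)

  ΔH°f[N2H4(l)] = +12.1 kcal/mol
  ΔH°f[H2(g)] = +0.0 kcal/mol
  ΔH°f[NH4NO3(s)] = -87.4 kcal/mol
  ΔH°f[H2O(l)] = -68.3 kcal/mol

Products: 2·(+12.1) + 2·(-87.4) = -150.6
Reactants: 4·(-68.3) + 4·(+0.0) + 1·(+0.0) + 4·(+0.0) = -273.2
ΔH° = (-150.6) − (-273.2) = 122.6 kcal/mol

ΔH° = 122.6 kcal/mol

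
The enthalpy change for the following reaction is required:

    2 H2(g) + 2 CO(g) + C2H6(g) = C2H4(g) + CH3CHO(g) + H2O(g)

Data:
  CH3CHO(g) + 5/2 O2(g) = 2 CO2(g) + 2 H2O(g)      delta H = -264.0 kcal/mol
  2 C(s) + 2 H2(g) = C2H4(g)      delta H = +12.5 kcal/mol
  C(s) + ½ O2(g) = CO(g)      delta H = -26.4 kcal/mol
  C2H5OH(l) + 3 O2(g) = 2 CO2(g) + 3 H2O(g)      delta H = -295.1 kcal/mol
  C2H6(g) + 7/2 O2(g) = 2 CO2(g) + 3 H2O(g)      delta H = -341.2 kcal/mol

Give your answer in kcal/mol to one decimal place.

delta H = -11.9 kcal/mol

equation 1 reversed (reverse to put CH3CHO(g) on the product side): +264.0 kcal/mol
equation 2 as written (C2H4(g) already on the product side): +12.5 kcal/mol
equation 3 reversed and × 2 (CO(g) must end up as a reactant; scale by 2 for the 2 CO(g)): (-2)·(-26.4) = +52.8 kcal/mol
equation 4: not needed (C2H5OH(l) appears nowhere else).
equation 5 as written (C2H6(g) already on the reactant side): -341.2 kcal/mol
delta H = (-1)·(-264.0) + (1)·(+12.5) + (-2)·(-26.4) + (1)·(-341.2) = -11.9 kcal/mol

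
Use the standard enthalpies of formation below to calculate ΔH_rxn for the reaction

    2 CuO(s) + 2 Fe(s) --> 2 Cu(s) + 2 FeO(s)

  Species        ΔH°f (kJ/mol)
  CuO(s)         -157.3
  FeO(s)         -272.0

ΔH_rxn = -229.4 kJ/mol

Products: 2·(+0.0) + 2·(-272.0) = -544.0
Reactants: 2·(-157.3) + 2·(+0.0) = -314.6
ΔH_rxn = (-544.0) − (-314.6) = -229.4 kJ/mol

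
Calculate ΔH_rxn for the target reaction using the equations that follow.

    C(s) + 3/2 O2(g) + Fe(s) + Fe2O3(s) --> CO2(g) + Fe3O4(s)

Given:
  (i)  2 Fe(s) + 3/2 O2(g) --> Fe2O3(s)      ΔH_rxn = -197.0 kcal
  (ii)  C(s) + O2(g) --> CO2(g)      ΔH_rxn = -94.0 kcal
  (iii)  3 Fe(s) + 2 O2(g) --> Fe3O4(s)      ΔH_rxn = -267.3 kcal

(i) reversed (Fe2O3(s) must end up as a reactant): +197.0 kcal
(ii) as written (CO2(g) already on the product side): -94.0 kcal
(iii) as written (Fe3O4(s) already on the product side): -267.3 kcal
Summing the manipulated equations, ΔH_rxn = (+197.0) + (-94.0) + (-267.3) = -164.3 kcal

ΔH_rxn = -164.3 kcal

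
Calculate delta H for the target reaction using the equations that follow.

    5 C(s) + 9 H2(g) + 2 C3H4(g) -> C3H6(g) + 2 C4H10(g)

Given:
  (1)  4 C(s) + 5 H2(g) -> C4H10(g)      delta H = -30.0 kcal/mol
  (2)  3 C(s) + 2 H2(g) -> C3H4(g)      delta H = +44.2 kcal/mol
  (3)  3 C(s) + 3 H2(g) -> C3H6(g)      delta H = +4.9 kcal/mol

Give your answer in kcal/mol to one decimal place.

delta H = -143.5 kcal/mol

(1) × 2: (2)·(-30.0) = -60.0 kcal/mol
(2) reversed and × 2: (-2)·(+44.2) = -88.4 kcal/mol
(3) as written: +4.9 kcal/mol
delta H = (2)·(-30.0) + (-2)·(+44.2) + (1)·(+4.9) = -143.5 kcal/mol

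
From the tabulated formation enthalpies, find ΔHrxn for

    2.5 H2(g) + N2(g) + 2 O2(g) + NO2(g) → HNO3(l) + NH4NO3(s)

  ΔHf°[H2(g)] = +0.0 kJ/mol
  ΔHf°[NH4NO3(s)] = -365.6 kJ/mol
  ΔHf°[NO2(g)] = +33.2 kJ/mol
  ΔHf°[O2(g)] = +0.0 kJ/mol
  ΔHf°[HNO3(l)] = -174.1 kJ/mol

Products: 1·(-174.1) + 1·(-365.6) = -539.7
Reactants: 5/2·(+0.0) + 1·(+0.0) + 2·(+0.0) + 1·(+33.2) = +33.2
ΔHrxn = (-539.7) − (+33.2) = -572.9 kJ/mol

ΔHrxn = -572.9 kJ/mol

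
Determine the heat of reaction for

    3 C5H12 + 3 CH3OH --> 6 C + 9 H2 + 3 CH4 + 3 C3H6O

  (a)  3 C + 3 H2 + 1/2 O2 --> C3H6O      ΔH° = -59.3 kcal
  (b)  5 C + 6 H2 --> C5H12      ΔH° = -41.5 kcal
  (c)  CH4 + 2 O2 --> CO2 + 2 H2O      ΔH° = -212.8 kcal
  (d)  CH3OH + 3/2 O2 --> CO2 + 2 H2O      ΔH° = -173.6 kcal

(a) × 3 (scale by 3 for the 3 C3H6O): (3)·(-59.3) = -177.9 kcal
(b) reversed and × 3 (reverse to put C5H12 on the reactant side; scale by 3 for the 3 C5H12): (-3)·(-41.5) = +124.5 kcal
(c) reversed and × 3 (CH4 must end up as a product; scale by 3 for the 3 CH4): (-3)·(-212.8) = +638.4 kcal
(d) × 3 (×3 to match 3 CH3OH in the target): (3)·(-173.6) = -520.8 kcal
By Hess's law, ΔH° = (3)·(-59.3) + (-3)·(-41.5) + (-3)·(-212.8) + (3)·(-173.6) = 64.2 kcal

ΔH° = 64.2 kcal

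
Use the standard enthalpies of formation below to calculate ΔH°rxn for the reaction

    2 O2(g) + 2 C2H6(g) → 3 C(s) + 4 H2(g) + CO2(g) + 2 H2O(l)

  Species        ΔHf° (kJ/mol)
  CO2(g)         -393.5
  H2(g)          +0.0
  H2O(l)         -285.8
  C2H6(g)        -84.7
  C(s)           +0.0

ΔH°rxn = -795.7 kJ/mol

Products: 3·(+0.0) + 4·(+0.0) + 1·(-393.5) + 2·(-285.8) = -965.1
Reactants: 2·(+0.0) + 2·(-84.7) = -169.4
ΔH°rxn = (-965.1) − (-169.4) = -795.7 kJ/mol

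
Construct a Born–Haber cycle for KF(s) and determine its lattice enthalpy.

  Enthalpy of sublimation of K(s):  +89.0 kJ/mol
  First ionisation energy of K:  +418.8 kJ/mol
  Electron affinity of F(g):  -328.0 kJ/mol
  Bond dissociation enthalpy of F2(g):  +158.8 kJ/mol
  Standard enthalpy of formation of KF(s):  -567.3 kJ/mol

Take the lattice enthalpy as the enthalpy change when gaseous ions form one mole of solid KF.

ΔHf° = 1·ΔHsub + 1·(ΣIE) + 1/2·D(F2) + 1·EA + U
-567.3 = 1·(+89.0) + 1·(+418.8) + 1/2·(+158.8) + 1·(-328.0) + U
U = -567.3 − (+259.2) = -826.5 kJ/mol

U = -826.5 kJ/mol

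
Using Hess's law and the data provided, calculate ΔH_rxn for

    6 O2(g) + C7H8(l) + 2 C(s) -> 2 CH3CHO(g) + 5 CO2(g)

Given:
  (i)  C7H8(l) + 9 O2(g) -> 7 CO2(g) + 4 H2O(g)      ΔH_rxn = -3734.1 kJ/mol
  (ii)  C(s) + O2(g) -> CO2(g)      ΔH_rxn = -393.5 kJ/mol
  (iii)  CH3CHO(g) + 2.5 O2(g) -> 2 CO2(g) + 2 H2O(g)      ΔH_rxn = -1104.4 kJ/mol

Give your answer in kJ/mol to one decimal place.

ΔH_rxn = -2312.3 kJ/mol

(i) as written (C7H8(l) already on the reactant side): -3734.1 kJ/mol
(ii) × 2 (scale by 2 for the 2 C(s)): (2)·(-393.5) = -787.0 kJ/mol
(iii) reversed and × 2 (reverse to put CH3CHO(g) on the product side; scale by 2 for the 2 CH3CHO(g)): (-2)·(-1104.4) = +2208.8 kJ/mol
Since enthalpy is a state function, ΔH_rxn = (1)·(-3734.1) + (2)·(-393.5) + (-2)·(-1104.4) = -2312.3 kJ/mol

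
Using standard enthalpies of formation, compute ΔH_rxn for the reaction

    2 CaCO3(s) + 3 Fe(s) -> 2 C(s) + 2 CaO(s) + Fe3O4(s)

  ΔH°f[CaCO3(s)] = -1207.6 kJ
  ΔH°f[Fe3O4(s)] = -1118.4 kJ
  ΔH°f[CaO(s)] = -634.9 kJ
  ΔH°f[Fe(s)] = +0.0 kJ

ΔH_rxn = 27.0 kJ

ΔH°rxn = Σ nΔHf°(products) − Σ nΔHf°(reactants).
Products: 2·(+0.0) + 2·(-634.9) + 1·(-1118.4) = -2388.2
Reactants: 2·(-1207.6) + 3·(+0.0) = -2415.2
ΔH_rxn = (-2388.2) − (-2415.2) = 27.0 kJ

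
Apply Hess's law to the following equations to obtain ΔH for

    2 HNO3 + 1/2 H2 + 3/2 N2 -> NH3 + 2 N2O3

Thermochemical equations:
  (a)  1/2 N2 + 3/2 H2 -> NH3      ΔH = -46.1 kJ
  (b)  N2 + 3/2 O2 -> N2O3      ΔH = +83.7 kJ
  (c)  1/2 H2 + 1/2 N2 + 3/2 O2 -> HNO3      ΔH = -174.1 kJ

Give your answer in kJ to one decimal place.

(a) as written: -46.1 kJ
(b) × 2: (2)·(+83.7) = +167.4 kJ
(c) reversed and × 2: (-2)·(-174.1) = +348.2 kJ
Combining the equations, ΔH = (1)·(-46.1) + (2)·(+83.7) + (-2)·(-174.1) = 469.5 kJ

ΔH = 469.5 kJ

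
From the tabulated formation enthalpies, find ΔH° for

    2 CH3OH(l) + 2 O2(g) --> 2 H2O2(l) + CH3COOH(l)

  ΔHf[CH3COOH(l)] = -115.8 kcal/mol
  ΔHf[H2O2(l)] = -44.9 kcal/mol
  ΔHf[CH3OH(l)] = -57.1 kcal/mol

ΔH°rxn = Σ nΔHf°(products) − Σ nΔHf°(reactants).
Products: 2·(-44.9) + 1·(-115.8) = -205.6
Reactants: 2·(-57.1) + 2·(+0.0) = -114.2
ΔH° = (-205.6) − (-114.2) = -91.4 kcal/mol

ΔH° = -91.4 kcal/mol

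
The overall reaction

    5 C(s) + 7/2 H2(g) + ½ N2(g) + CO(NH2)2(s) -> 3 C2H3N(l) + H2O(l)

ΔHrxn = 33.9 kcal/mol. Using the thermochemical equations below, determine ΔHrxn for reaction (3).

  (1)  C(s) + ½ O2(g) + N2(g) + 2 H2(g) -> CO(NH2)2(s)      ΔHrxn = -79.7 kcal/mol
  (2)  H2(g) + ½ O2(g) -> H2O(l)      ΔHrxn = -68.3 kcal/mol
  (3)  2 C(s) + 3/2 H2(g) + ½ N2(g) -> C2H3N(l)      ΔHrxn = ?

(1) reversed (CO(NH2)2(s) must end up as a reactant): +79.7 kcal/mol
(2) as written (H2O(l) already on the product side): -68.3 kcal/mol
(3) × 3 (scale by 3 for the 3 C2H3N(l)): contributes 3·x
+33.9 = (+79.7) + (-68.3) + 3·x
x = (+33.9 − (+11.4)) / (3) = 7.5 kcal/mol

ΔHrxn = 7.5 kcal/mol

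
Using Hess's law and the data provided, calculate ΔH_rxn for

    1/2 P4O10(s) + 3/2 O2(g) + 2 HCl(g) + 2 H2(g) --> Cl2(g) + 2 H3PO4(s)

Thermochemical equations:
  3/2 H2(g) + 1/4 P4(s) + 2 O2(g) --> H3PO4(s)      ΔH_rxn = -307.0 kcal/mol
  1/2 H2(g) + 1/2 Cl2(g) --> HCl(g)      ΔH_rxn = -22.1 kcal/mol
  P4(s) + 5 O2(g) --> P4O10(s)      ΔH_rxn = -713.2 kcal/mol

ΔH_rxn = -213.2 kcal/mol

equation 1 × 2 (scale by 2 for the 2 H3PO4(s)): (2)·(-307.0) = -614.0 kcal/mol
equation 2 reversed and × 2 (reverse to put HCl(g) on the reactant side; ×2 to match 2 HCl(g) in the target): (-2)·(-22.1) = +44.2 kcal/mol
equation 3 reversed and × 1/2 (P4O10(s) must end up as a reactant; ×1/2 to match 1/2 P4O10(s) in the target): (-1/2)·(-713.2) = +356.6 kcal/mol
Combining the equations, ΔH_rxn = (2)·(-307.0) + (-2)·(-22.1) + (-1/2)·(-713.2) = -213.2 kcal/mol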